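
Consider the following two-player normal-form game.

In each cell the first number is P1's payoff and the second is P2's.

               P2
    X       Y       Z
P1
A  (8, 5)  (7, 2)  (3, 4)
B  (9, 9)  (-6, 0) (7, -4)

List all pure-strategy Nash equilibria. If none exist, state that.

P1 against X: payoffs 8, 9 → best response B.
P1 against Y: payoffs 7, -6 → best response A.
P1 against Z: payoffs 3, 7 → best response B.
P2 against A: payoffs 5, 2, 4 → best response X.
P2 against B: payoffs 9, 0, -4 → best response X.
Mutual best responses: (B, X).

Pure NE: (B, X)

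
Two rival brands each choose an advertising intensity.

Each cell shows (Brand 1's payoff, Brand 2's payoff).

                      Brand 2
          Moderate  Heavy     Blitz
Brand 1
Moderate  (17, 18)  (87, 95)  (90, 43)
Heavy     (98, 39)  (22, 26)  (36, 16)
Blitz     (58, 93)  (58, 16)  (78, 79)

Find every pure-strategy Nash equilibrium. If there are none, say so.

(Moderate, Heavy), (Heavy, Moderate)

(Moderate, Moderate): Brand 1 can switch to Heavy (17 → 98). Not NE.
(Moderate, Heavy): Brand 1 gets 87, best alternative 58; Brand 2 gets 95, best alternative 43. No profitable deviation — NE.
(Moderate, Blitz): Brand 2 can switch to Heavy (43 → 95). Not NE.
(Heavy, Moderate): Brand 1 gets 98, best alternative 58; Brand 2 gets 39, best alternative 26. No profitable deviation — NE.
(Heavy, Heavy): Brand 1 can switch to Moderate (22 → 87). Not NE.
(Heavy, Blitz): Brand 1 can switch to Moderate (36 → 90). Not NE.
(Blitz, Moderate): Brand 1 can switch to Heavy (58 → 98). Not NE.
(Blitz, Heavy): Brand 1 can switch to Moderate (58 → 87). Not NE.
(Blitz, Blitz): Brand 1 can switch to Moderate (78 → 90). Not NE.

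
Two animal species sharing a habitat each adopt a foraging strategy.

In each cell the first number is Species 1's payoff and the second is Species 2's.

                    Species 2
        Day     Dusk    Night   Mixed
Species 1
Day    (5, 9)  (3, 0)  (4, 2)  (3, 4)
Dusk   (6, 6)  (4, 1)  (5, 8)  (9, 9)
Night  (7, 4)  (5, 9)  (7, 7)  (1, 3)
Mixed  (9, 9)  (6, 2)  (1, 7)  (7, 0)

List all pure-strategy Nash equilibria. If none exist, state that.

The pure Nash equilibria are (Dusk, Mixed), (Mixed, Day).

For each strategy profile, look for a profitable unilateral deviation.
(Day, Day): Species 1 can switch to Dusk (5 → 6). Not NE.
(Day, Dusk): Species 1 can switch to Dusk (3 → 4). Not NE.
(Day, Night): Species 1 can switch to Dusk (4 → 5). Not NE.
(Day, Mixed): Species 1 can switch to Dusk (3 → 9). Not NE.
(Dusk, Day): Species 1 can switch to Night (6 → 7). Not NE.
(Dusk, Dusk): Species 1 can switch to Night (4 → 5). Not NE.
(Dusk, Night): Species 1 can switch to Night (5 → 7). Not NE.
(Dusk, Mixed): Species 1 gets 9, best alternative 7; Species 2 gets 9, best alternative 8. No profitable deviation — NE.
(Night, Day): Species 1 can switch to Mixed (7 → 9). Not NE.
(Night, Dusk): Species 1 can switch to Mixed (5 → 6). Not NE.
(Night, Night): Species 2 can switch to Dusk (7 → 9). Not NE.
(Mixed, Day): Species 1 gets 9, best alternative 7; Species 2 gets 9, best alternative 7. No profitable deviation — NE.
(The remaining 4 profiles each have a profitable deviation by the same check.)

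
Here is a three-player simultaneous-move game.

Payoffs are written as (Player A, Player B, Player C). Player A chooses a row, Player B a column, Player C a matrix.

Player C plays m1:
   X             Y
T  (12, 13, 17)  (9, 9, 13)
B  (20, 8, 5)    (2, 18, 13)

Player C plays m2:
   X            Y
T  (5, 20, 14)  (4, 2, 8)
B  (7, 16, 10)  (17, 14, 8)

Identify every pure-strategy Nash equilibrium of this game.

Pure NE: (B, X, m2)

Player A against (X, m1): payoffs 12, 20 → best response B.
Player A against (X, m2): payoffs 5, 7 → best response B.
Player A against (Y, m1): payoffs 9, 2 → best response T.
Player A against (Y, m2): payoffs 4, 17 → best response B.
Player B against (T, m1): payoffs 13, 9 → best response X.
Player B against (T, m2): payoffs 20, 2 → best response X.
Player B against (B, m1): payoffs 8, 18 → best response Y.
Player B against (B, m2): payoffs 16, 14 → best response X.
Player C against (T, X): payoffs 17, 14 → best response m1.
Player C against (T, Y): payoffs 13, 8 → best response m1.
Player C against (B, X): payoffs 5, 10 → best response m2.
Player C against (B, Y): payoffs 13, 8 → best response m1.
Mutual best responses: (B, X, m2).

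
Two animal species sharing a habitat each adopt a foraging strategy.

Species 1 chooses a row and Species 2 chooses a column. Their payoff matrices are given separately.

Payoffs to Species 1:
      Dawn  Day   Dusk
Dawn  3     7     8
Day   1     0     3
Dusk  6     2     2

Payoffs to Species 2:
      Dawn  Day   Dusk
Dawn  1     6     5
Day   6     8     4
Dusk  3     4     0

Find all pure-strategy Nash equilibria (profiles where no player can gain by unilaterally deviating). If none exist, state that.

(Dawn, Dawn): Species 1 can switch to Dusk (3 → 6). Not NE.
(Dawn, Day): Species 1 gets 7, best alternative 2; Species 2 gets 6, best alternative 5. No profitable deviation — NE.
(Dawn, Dusk): Species 2 can switch to Day (5 → 6). Not NE.
(Day, Dawn): Species 1 can switch to Dawn (1 → 3). Not NE.
(Day, Day): Species 1 can switch to Dawn (0 → 7). Not NE.
(Day, Dusk): Species 1 can switch to Dawn (3 → 8). Not NE.
(Dusk, Dawn): Species 2 can switch to Day (3 → 4). Not NE.
(Dusk, Day): Species 1 can switch to Dawn (2 → 7). Not NE.
(Dusk, Dusk): Species 1 can switch to Dawn (2 → 8). Not NE.

(Dawn, Day)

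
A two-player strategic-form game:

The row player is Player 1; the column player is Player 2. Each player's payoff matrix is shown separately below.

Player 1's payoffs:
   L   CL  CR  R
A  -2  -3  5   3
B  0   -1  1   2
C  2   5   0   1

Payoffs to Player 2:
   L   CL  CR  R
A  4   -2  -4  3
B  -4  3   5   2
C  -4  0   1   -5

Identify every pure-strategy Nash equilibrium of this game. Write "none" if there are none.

Player 1 against L: payoffs -2, 0, 2 → best response C.
Player 1 against CL: payoffs -3, -1, 5 → best response C.
Player 1 against CR: payoffs 5, 1, 0 → best response A.
Player 1 against R: payoffs 3, 2, 1 → best response A.
Player 2 against A: payoffs 4, -2, -4, 3 → best response L.
Player 2 against B: payoffs -4, 3, 5, 2 → best response CR.
Player 2 against C: payoffs -4, 0, 1, -5 → best response CR.
No profile is a mutual best response for all players.

No pure-strategy Nash equilibrium.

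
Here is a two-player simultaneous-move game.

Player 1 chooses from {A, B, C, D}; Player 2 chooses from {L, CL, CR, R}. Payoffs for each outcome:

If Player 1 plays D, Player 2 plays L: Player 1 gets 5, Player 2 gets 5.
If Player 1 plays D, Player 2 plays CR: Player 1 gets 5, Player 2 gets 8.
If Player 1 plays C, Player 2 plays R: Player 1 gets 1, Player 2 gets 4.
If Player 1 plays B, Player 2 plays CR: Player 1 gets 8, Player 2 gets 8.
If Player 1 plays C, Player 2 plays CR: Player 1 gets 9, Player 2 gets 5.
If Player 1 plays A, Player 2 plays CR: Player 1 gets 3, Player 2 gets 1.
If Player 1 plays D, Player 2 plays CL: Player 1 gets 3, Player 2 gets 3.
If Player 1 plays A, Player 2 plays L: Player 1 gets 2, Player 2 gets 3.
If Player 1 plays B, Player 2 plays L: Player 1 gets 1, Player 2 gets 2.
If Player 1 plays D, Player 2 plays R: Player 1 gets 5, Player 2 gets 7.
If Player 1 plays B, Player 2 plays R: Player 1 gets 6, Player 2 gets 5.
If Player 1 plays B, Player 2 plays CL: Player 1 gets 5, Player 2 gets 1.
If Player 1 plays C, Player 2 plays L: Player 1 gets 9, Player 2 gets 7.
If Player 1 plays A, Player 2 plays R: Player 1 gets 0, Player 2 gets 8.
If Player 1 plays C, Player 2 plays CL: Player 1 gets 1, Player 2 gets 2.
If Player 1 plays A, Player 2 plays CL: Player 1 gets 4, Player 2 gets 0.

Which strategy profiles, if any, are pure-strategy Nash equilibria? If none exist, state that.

The unique pure-strategy Nash equilibrium is (C, L).

For each player, find the best response to each opponent profile; mutual best responses are the pure NE.
Player 1 against L: payoffs 2, 1, 9, 5 → best response C.
Player 1 against CL: payoffs 4, 5, 1, 3 → best response B.
Player 1 against CR: payoffs 3, 8, 9, 5 → best response C.
Player 1 against R: payoffs 0, 6, 1, 5 → best response B.
Player 2 against A: payoffs 3, 0, 1, 8 → best response R.
Player 2 against B: payoffs 2, 1, 8, 5 → best response CR.
Player 2 against C: payoffs 7, 2, 5, 4 → best response L.
Player 2 against D: payoffs 5, 3, 8, 7 → best response CR.
Mutual best responses: (C, L).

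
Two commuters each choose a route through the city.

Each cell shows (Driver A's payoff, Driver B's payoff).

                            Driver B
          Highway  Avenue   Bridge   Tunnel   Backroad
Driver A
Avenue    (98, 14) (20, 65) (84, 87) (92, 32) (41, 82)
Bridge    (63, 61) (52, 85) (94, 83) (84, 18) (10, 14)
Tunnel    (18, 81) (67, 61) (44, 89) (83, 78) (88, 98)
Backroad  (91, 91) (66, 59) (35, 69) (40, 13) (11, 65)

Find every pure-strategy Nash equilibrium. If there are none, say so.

(Avenue, Highway): Driver B can switch to Avenue (14 → 65). Not NE.
(Avenue, Avenue): Driver A can switch to Bridge (20 → 52). Not NE.
(Avenue, Bridge): Driver A can switch to Bridge (84 → 94). Not NE.
(Avenue, Tunnel): Driver B can switch to Avenue (32 → 65). Not NE.
(Avenue, Backroad): Driver A can switch to Tunnel (41 → 88). Not NE.
(Bridge, Highway): Driver A can switch to Avenue (63 → 98). Not NE.
(Bridge, Avenue): Driver A can switch to Tunnel (52 → 67). Not NE.
(Bridge, Bridge): Driver B can switch to Avenue (83 → 85). Not NE.
(Bridge, Tunnel): Driver A can switch to Avenue (84 → 92). Not NE.
(Bridge, Backroad): Driver A can switch to Avenue (10 → 41). Not NE.
(Tunnel, Highway): Driver A can switch to Avenue (18 → 98). Not NE.
(Tunnel, Avenue): Driver B can switch to Highway (61 → 81). Not NE.
(Tunnel, Backroad): Driver A gets 88, best alternative 41; Driver B gets 98, best alternative 89. No profitable deviation — NE.
(The remaining 7 profiles each have a profitable deviation by the same check.)

Pure NE: (Tunnel, Backroad)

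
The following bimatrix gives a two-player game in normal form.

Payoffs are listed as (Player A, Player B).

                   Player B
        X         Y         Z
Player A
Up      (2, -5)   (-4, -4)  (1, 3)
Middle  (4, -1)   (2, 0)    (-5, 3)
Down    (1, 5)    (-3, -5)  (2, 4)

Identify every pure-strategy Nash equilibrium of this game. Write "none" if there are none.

Mark each player's best response to every combination of opponents' strategies; a profile where every player is best-responding is a pure Nash equilibrium.
Player A against X: payoffs 2, 4, 1 → best response Middle.
Player A against Y: payoffs -4, 2, -3 → best response Middle.
Player A against Z: payoffs 1, -5, 2 → best response Down.
Player B against Up: payoffs -5, -4, 3 → best response Z.
Player B against Middle: payoffs -1, 0, 3 → best response Z.
Player B against Down: payoffs 5, -5, 4 → best response X.
No profile is a mutual best response for all players.

none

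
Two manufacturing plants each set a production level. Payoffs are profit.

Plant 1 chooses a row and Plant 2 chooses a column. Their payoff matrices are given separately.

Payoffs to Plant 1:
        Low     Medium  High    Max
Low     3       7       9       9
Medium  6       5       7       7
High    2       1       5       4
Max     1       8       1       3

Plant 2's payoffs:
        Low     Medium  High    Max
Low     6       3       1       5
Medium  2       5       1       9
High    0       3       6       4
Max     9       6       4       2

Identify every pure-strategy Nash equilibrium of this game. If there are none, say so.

There is no pure-strategy Nash equilibrium.

Plant 1 against Low: payoffs 3, 6, 2, 1 → best response Medium.
Plant 1 against Medium: payoffs 7, 5, 1, 8 → best response Max.
Plant 1 against High: payoffs 9, 7, 5, 1 → best response Low.
Plant 1 against Max: payoffs 9, 7, 4, 3 → best response Low.
Plant 2 against Low: payoffs 6, 3, 1, 5 → best response Low.
Plant 2 against Medium: payoffs 2, 5, 1, 9 → best response Max.
Plant 2 against High: payoffs 0, 3, 6, 4 → best response High.
Plant 2 against Max: payoffs 9, 6, 4, 2 → best response Low.
No profile is a mutual best response for all players.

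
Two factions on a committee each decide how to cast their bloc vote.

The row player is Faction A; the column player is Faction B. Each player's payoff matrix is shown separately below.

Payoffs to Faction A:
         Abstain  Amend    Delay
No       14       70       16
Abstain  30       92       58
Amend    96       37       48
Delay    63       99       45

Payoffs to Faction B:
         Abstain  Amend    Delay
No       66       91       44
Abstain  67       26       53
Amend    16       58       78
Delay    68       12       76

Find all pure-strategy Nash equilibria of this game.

Check each profile: it is a Nash equilibrium iff no player can strictly gain by switching unilaterally.
(No, Abstain): Faction A can switch to Abstain (14 → 30). Not NE.
(No, Amend): Faction A can switch to Abstain (70 → 92). Not NE.
(No, Delay): Faction A can switch to Abstain (16 → 58). Not NE.
(Abstain, Abstain): Faction A can switch to Amend (30 → 96). Not NE.
(Abstain, Amend): Faction A can switch to Delay (92 → 99). Not NE.
(Abstain, Delay): Faction B can switch to Abstain (53 → 67). Not NE.
(Amend, Abstain): Faction B can switch to Amend (16 → 58). Not NE.
(Amend, Amend): Faction A can switch to No (37 → 70). Not NE.
(The remaining 4 profiles each have a profitable deviation by the same check.)

No pure-strategy Nash equilibrium.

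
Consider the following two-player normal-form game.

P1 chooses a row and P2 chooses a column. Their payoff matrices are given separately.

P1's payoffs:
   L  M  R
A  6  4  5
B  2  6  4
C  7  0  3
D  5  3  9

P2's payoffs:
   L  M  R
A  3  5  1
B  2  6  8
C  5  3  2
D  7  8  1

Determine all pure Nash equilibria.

(A, L): P1 can switch to C (6 → 7). Not NE.
(A, M): P1 can switch to B (4 → 6). Not NE.
(A, R): P1 can switch to D (5 → 9). Not NE.
(B, L): P1 can switch to A (2 → 6). Not NE.
(B, M): P2 can switch to R (6 → 8). Not NE.
(B, R): P1 can switch to A (4 → 5). Not NE.
(C, L): P1 gets 7, best alternative 6; P2 gets 5, best alternative 3. No profitable deviation — NE.
(The remaining 5 profiles each have a profitable deviation by the same check.)

Pure NE: (C, L)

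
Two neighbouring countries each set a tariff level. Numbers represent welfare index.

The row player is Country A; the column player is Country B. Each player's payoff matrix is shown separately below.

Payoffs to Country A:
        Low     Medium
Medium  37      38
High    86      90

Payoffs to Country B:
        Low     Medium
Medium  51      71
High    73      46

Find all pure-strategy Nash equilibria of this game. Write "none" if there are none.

(High, Low)

For each player, find the best response to each opponent profile; mutual best responses are the pure NE.
Country A against Low: payoffs 37, 86 → best response High.
Country A against Medium: payoffs 38, 90 → best response High.
Country B against Medium: payoffs 51, 71 → best response Medium.
Country B against High: payoffs 73, 46 → best response Low.
Mutual best responses: (High, Low).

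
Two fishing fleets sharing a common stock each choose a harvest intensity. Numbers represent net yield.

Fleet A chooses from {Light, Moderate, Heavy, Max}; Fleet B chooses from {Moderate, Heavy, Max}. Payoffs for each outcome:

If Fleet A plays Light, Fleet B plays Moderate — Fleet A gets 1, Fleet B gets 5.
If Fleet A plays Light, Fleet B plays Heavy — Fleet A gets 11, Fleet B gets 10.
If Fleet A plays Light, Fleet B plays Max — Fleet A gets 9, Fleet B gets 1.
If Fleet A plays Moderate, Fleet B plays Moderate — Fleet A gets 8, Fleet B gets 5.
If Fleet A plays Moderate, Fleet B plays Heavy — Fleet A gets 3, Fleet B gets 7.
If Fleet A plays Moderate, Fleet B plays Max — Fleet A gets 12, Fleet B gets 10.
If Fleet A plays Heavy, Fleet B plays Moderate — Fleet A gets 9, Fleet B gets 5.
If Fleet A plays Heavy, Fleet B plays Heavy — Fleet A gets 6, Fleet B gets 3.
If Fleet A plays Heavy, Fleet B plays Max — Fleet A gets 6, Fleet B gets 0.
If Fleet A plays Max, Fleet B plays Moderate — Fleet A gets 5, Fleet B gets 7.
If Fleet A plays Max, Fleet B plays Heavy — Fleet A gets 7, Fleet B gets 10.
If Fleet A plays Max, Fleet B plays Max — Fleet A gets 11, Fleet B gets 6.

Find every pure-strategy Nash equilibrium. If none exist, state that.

Fleet A against Moderate: payoffs 1, 8, 9, 5 → best response Heavy.
Fleet A against Heavy: payoffs 11, 3, 6, 7 → best response Light.
Fleet A against Max: payoffs 9, 12, 6, 11 → best response Moderate.
Fleet B against Light: payoffs 5, 10, 1 → best response Heavy.
Fleet B against Moderate: payoffs 5, 7, 10 → best response Max.
Fleet B against Heavy: payoffs 5, 3, 0 → best response Moderate.
Fleet B against Max: payoffs 7, 10, 6 → best response Heavy.
Mutual best responses: (Light, Heavy); (Moderate, Max); (Heavy, Moderate).

(Light, Heavy); (Moderate, Max); (Heavy, Moderate)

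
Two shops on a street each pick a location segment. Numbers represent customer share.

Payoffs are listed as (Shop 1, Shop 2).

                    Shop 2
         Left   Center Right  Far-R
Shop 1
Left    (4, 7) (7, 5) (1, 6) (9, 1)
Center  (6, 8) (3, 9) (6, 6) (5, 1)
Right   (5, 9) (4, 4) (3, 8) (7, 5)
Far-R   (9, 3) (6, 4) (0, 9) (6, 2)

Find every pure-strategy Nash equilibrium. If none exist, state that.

No pure-strategy Nash equilibrium.

(Left, Left): Shop 1 can switch to Center (4 → 6). Not NE.
(Left, Center): Shop 2 can switch to Left (5 → 7). Not NE.
(Left, Right): Shop 1 can switch to Center (1 → 6). Not NE.
(Left, Far-R): Shop 2 can switch to Left (1 → 7). Not NE.
(Center, Left): Shop 1 can switch to Far-R (6 → 9). Not NE.
(Center, Center): Shop 1 can switch to Left (3 → 7). Not NE.
(Center, Right): Shop 2 can switch to Left (6 → 8). Not NE.
(Center, Far-R): Shop 1 can switch to Left (5 → 9). Not NE.
(The remaining 8 profiles each have a profitable deviation by the same check.)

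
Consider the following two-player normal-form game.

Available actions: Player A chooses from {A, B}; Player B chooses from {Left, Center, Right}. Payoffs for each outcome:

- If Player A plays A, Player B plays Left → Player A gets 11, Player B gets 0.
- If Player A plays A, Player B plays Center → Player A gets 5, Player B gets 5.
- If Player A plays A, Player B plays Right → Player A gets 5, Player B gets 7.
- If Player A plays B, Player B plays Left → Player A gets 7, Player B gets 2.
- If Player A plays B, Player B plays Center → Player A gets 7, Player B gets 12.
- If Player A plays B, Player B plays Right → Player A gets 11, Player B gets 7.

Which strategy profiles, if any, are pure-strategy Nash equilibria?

For each player, find the best response to each opponent profile; mutual best responses are the pure NE.
Player A against Left: payoffs 11, 7 → best response A.
Player A against Center: payoffs 5, 7 → best response B.
Player A against Right: payoffs 5, 11 → best response B.
Player B against A: payoffs 0, 5, 7 → best response Right.
Player B against B: payoffs 2, 12, 7 → best response Center.
Mutual best responses: (B, Center).

(B, Center)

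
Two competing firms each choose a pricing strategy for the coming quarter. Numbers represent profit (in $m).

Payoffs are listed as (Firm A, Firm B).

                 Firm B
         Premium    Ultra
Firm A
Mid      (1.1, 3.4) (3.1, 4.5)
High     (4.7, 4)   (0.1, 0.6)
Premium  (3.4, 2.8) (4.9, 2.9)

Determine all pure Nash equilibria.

Pure-strategy Nash equilibria: (High, Premium); (Premium, Ultra)

Firm A against Premium: payoffs 1.1, 4.7, 3.4 → best response High.
Firm A against Ultra: payoffs 3.1, 0.1, 4.9 → best response Premium.
Firm B against Mid: payoffs 3.4, 4.5 → best response Ultra.
Firm B against High: payoffs 4, 0.6 → best response Premium.
Firm B against Premium: payoffs 2.8, 2.9 → best response Ultra.
Mutual best responses: (High, Premium); (Premium, Ultra).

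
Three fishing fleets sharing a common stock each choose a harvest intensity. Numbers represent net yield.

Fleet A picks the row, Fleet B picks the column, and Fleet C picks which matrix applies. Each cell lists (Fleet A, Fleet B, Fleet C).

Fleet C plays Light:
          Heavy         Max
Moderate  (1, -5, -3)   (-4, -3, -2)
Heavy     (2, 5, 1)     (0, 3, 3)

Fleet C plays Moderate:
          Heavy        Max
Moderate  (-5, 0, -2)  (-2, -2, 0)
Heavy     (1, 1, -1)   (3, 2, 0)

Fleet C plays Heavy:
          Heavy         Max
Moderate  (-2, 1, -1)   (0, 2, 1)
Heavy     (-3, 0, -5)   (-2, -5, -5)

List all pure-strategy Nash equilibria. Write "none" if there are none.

The pure Nash equilibria are (Moderate, Max, Heavy), (Heavy, Heavy, Light).

For each strategy profile, look for a profitable unilateral deviation.
(Moderate, Heavy, Light): Fleet A can switch to Heavy (1 → 2). Not NE.
(Moderate, Heavy, Moderate): Fleet A can switch to Heavy (-5 → 1). Not NE.
(Moderate, Heavy, Heavy): Fleet B can switch to Max (1 → 2). Not NE.
(Moderate, Max, Light): Fleet A can switch to Heavy (-4 → 0). Not NE.
(Moderate, Max, Moderate): Fleet A can switch to Heavy (-2 → 3). Not NE.
(Moderate, Max, Heavy): Fleet A gets 0, best alternative -2; Fleet B gets 2, best alternative 1; Fleet C gets 1, best alternative 0. No profitable deviation — NE.
(Heavy, Heavy, Light): Fleet A gets 2, best alternative 1; Fleet B gets 5, best alternative 3; Fleet C gets 1, best alternative -1. No profitable deviation — NE.
(Heavy, Heavy, Moderate): Fleet B can switch to Max (1 → 2). Not NE.
(Heavy, Heavy, Heavy): Fleet A can switch to Moderate (-3 → -2). Not NE.
(Heavy, Max, Light): Fleet B can switch to Heavy (3 → 5). Not NE.
(Heavy, Max, Moderate): Fleet C can switch to Light (0 → 3). Not NE.
(Heavy, Max, Heavy): Fleet A can switch to Moderate (-2 → 0). Not NE.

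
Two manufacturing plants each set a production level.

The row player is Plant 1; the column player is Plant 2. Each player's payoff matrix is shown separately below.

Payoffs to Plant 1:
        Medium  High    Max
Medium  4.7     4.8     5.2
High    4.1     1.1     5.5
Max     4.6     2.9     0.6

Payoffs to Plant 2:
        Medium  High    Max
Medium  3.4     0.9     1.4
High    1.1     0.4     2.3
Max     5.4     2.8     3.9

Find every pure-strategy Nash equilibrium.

Mark each player's best response to every combination of opponents' strategies; a profile where every player is best-responding is a pure Nash equilibrium.
Plant 1 against Medium: payoffs 4.7, 4.1, 4.6 → best response Medium.
Plant 1 against High: payoffs 4.8, 1.1, 2.9 → best response Medium.
Plant 1 against Max: payoffs 5.2, 5.5, 0.6 → best response High.
Plant 2 against Medium: payoffs 3.4, 0.9, 1.4 → best response Medium.
Plant 2 against High: payoffs 1.1, 0.4, 2.3 → best response Max.
Plant 2 against Max: payoffs 5.4, 2.8, 3.9 → best response Medium.
Mutual best responses: (Medium, Medium); (High, Max).

The pure Nash equilibria are (Medium, Medium) and (High, Max).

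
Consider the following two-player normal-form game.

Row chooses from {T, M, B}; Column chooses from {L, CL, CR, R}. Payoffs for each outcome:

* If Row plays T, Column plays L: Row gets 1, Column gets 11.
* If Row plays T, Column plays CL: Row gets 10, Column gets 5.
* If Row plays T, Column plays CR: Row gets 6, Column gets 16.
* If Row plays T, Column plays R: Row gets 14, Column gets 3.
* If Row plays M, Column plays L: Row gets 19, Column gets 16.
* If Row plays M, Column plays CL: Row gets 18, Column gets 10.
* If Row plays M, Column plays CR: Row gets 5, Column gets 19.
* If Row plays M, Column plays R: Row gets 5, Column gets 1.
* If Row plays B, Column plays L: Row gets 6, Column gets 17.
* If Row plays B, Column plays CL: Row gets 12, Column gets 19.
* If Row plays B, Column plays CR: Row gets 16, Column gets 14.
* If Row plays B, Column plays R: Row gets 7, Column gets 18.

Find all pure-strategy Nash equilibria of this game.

(T, L): Row can switch to M (1 → 19). Not NE.
(T, CL): Row can switch to M (10 → 18). Not NE.
(T, CR): Row can switch to B (6 → 16). Not NE.
(T, R): Column can switch to L (3 → 11). Not NE.
(M, L): Column can switch to CR (16 → 19). Not NE.
(M, CL): Column can switch to L (10 → 16). Not NE.
(M, CR): Row can switch to T (5 → 6). Not NE.
(M, R): Row can switch to T (5 → 14). Not NE.
(B, L): Row can switch to M (6 → 19). Not NE.
(B, CL): Row can switch to M (12 → 18). Not NE.
(The remaining 2 profiles each have a profitable deviation by the same check.)

This game has no pure Nash equilibrium.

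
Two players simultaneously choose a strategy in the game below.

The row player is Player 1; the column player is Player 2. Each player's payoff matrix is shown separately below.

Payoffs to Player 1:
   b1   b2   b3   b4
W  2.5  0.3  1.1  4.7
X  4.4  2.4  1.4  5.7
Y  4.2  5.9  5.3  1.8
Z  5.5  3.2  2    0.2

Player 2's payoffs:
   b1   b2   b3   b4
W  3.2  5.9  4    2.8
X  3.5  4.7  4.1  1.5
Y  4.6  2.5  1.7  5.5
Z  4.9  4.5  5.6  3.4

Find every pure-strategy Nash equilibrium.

There is no pure-strategy Nash equilibrium.

Player 1 against b1: payoffs 2.5, 4.4, 4.2, 5.5 → best response Z.
Player 1 against b2: payoffs 0.3, 2.4, 5.9, 3.2 → best response Y.
Player 1 against b3: payoffs 1.1, 1.4, 5.3, 2 → best response Y.
Player 1 against b4: payoffs 4.7, 5.7, 1.8, 0.2 → best response X.
Player 2 against W: payoffs 3.2, 5.9, 4, 2.8 → best response b2.
Player 2 against X: payoffs 3.5, 4.7, 4.1, 1.5 → best response b2.
Player 2 against Y: payoffs 4.6, 2.5, 1.7, 5.5 → best response b4.
Player 2 against Z: payoffs 4.9, 4.5, 5.6, 3.4 → best response b3.
No profile is a mutual best response for all players.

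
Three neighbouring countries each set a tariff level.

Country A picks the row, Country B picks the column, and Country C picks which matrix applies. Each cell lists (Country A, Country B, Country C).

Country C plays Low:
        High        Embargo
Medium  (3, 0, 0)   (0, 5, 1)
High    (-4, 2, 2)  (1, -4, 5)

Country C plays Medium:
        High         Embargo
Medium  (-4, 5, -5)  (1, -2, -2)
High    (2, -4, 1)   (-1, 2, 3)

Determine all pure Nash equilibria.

No pure-strategy Nash equilibrium.

(Medium, High, Low): Country B can switch to Embargo (0 → 5). Not NE.
(Medium, High, Medium): Country A can switch to High (-4 → 2). Not NE.
(Medium, Embargo, Low): Country A can switch to High (0 → 1). Not NE.
(Medium, Embargo, Medium): Country B can switch to High (-2 → 5). Not NE.
(High, High, Low): Country A can switch to Medium (-4 → 3). Not NE.
(High, High, Medium): Country B can switch to Embargo (-4 → 2). Not NE.
(High, Embargo, Low): Country B can switch to High (-4 → 2). Not NE.
(High, Embargo, Medium): Country A can switch to Medium (-1 → 1). Not NE.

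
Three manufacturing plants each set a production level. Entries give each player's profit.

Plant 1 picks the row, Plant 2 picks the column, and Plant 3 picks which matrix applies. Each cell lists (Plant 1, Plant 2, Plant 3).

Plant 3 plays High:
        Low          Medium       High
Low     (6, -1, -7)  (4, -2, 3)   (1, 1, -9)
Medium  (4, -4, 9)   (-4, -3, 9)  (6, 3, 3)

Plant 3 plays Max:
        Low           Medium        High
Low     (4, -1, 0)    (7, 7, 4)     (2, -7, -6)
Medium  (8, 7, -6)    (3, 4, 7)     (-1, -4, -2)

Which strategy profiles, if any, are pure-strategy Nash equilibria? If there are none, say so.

The pure Nash equilibria are (Low, Medium, Max); (Medium, High, High).

Mark each player's best response to every combination of opponents' strategies; a profile where every player is best-responding is a pure Nash equilibrium.
Plant 1 against (Low, High): payoffs 6, 4 → best response Low.
Plant 1 against (Low, Max): payoffs 4, 8 → best response Medium.
Plant 1 against (Medium, High): payoffs 4, -4 → best response Low.
Plant 1 against (Medium, Max): payoffs 7, 3 → best response Low.
Plant 1 against (High, High): payoffs 1, 6 → best response Medium.
Plant 1 against (High, Max): payoffs 2, -1 → best response Low.
Plant 2 against (Low, High): payoffs -1, -2, 1 → best response High.
Plant 2 against (Low, Max): payoffs -1, 7, -7 → best response Medium.
Plant 2 against (Medium, High): payoffs -4, -3, 3 → best response High.
Plant 2 against (Medium, Max): payoffs 7, 4, -4 → best response Low.
Plant 3 against (Low, Low): payoffs -7, 0 → best response Max.
Plant 3 against (Low, Medium): payoffs 3, 4 → best response Max.
Plant 3 against (Low, High): payoffs -9, -6 → best response Max.
Plant 3 against (Medium, Low): payoffs 9, -6 → best response High.
Plant 3 against (Medium, Medium): payoffs 9, 7 → best response High.
Plant 3 against (Medium, High): payoffs 3, -2 → best response High.
Mutual best responses: (Low, Medium, Max); (Medium, High, High).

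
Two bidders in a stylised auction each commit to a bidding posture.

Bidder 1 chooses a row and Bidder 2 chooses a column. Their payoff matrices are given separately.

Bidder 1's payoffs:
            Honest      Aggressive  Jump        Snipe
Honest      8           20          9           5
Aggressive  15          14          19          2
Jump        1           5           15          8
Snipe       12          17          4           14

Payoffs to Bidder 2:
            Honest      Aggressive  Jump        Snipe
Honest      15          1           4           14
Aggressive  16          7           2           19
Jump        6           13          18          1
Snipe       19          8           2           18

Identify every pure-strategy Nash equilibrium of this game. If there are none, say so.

There is no pure-strategy Nash equilibrium.

For each player, find the best response to each opponent profile; mutual best responses are the pure NE.
Bidder 1 against Honest: payoffs 8, 15, 1, 12 → best response Aggressive.
Bidder 1 against Aggressive: payoffs 20, 14, 5, 17 → best response Honest.
Bidder 1 against Jump: payoffs 9, 19, 15, 4 → best response Aggressive.
Bidder 1 against Snipe: payoffs 5, 2, 8, 14 → best response Snipe.
Bidder 2 against Honest: payoffs 15, 1, 4, 14 → best response Honest.
Bidder 2 against Aggressive: payoffs 16, 7, 2, 19 → best response Snipe.
Bidder 2 against Jump: payoffs 6, 13, 18, 1 → best response Jump.
Bidder 2 against Snipe: payoffs 19, 8, 2, 18 → best response Honest.
No profile is a mutual best response for all players.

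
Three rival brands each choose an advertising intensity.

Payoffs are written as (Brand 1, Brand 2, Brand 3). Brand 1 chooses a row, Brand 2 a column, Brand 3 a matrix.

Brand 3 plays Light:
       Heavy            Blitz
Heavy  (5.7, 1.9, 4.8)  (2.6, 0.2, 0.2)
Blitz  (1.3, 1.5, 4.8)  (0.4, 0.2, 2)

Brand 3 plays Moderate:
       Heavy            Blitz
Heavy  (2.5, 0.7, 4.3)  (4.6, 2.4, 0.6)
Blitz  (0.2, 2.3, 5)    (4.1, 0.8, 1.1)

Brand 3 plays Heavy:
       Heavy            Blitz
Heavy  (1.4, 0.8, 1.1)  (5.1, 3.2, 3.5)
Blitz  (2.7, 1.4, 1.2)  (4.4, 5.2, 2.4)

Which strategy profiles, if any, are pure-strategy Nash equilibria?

(Heavy, Heavy, Light) and (Heavy, Blitz, Heavy)

(Heavy, Heavy, Light): Brand 1 gets 5.7, best alternative 1.3; Brand 2 gets 1.9, best alternative 0.2; Brand 3 gets 4.8, best alternative 4.3. No profitable deviation — NE.
(Heavy, Heavy, Moderate): Brand 2 can switch to Blitz (0.7 → 2.4). Not NE.
(Heavy, Heavy, Heavy): Brand 1 can switch to Blitz (1.4 → 2.7). Not NE.
(Heavy, Blitz, Light): Brand 2 can switch to Heavy (0.2 → 1.9). Not NE.
(Heavy, Blitz, Moderate): Brand 3 can switch to Heavy (0.6 → 3.5). Not NE.
(Heavy, Blitz, Heavy): Brand 1 gets 5.1, best alternative 4.4; Brand 2 gets 3.2, best alternative 0.8; Brand 3 gets 3.5, best alternative 0.6. No profitable deviation — NE.
(Blitz, Heavy, Light): Brand 1 can switch to Heavy (1.3 → 5.7). Not NE.
(Blitz, Heavy, Moderate): Brand 1 can switch to Heavy (0.2 → 2.5). Not NE.
(The remaining 4 profiles each have a profitable deviation by the same check.)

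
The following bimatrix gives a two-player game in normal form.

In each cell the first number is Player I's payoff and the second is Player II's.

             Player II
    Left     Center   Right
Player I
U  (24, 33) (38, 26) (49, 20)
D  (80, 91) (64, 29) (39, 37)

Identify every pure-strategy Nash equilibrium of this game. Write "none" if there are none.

(D, Left)

(U, Left): Player I can switch to D (24 → 80). Not NE.
(U, Center): Player I can switch to D (38 → 64). Not NE.
(U, Right): Player II can switch to Left (20 → 33). Not NE.
(D, Left): Player I gets 80, best alternative 24; Player II gets 91, best alternative 37. No profitable deviation — NE.
(D, Center): Player II can switch to Left (29 → 91). Not NE.
(D, Right): Player I can switch to U (39 → 49). Not NE.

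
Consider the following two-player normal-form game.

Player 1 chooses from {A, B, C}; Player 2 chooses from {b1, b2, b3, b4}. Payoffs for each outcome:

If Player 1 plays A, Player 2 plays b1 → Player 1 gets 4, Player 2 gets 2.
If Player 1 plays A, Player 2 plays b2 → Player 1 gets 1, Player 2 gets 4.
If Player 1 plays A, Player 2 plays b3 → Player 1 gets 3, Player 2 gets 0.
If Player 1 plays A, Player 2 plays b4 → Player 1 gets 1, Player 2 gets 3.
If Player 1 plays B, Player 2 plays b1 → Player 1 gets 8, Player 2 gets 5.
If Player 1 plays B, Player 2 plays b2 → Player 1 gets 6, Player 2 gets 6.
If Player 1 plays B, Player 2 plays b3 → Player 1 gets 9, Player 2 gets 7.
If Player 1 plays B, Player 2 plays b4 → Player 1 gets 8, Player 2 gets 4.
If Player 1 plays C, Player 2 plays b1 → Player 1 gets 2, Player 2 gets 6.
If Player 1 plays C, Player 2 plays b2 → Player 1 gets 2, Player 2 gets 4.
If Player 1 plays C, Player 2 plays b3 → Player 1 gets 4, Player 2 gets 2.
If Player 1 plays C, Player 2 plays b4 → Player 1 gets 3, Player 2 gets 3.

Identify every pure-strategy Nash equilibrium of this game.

(A, b1): Player 1 can switch to B (4 → 8). Not NE.
(A, b2): Player 1 can switch to B (1 → 6). Not NE.
(A, b3): Player 1 can switch to B (3 → 9). Not NE.
(A, b4): Player 1 can switch to B (1 → 8). Not NE.
(B, b1): Player 2 can switch to b2 (5 → 6). Not NE.
(B, b2): Player 2 can switch to b3 (6 → 7). Not NE.
(B, b3): Player 1 gets 9, best alternative 4; Player 2 gets 7, best alternative 6. No profitable deviation — NE.
(The remaining 5 profiles each have a profitable deviation by the same check.)

(B, b3)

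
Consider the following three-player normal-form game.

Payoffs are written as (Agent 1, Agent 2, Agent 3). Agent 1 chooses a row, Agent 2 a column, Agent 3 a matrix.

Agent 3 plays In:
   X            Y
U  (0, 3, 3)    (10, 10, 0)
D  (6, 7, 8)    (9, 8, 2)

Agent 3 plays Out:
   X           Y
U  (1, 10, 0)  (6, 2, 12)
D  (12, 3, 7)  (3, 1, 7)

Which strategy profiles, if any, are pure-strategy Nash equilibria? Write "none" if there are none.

This game has no pure Nash equilibrium.

Agent 1 against (X, In): payoffs 0, 6 → best response D.
Agent 1 against (X, Out): payoffs 1, 12 → best response D.
Agent 1 against (Y, In): payoffs 10, 9 → best response U.
Agent 1 against (Y, Out): payoffs 6, 3 → best response U.
Agent 2 against (U, In): payoffs 3, 10 → best response Y.
Agent 2 against (U, Out): payoffs 10, 2 → best response X.
Agent 2 against (D, In): payoffs 7, 8 → best response Y.
Agent 2 against (D, Out): payoffs 3, 1 → best response X.
Agent 3 against (U, X): payoffs 3, 0 → best response In.
Agent 3 against (U, Y): payoffs 0, 12 → best response Out.
Agent 3 against (D, X): payoffs 8, 7 → best response In.
Agent 3 against (D, Y): payoffs 2, 7 → best response Out.
No profile is a mutual best response for all players.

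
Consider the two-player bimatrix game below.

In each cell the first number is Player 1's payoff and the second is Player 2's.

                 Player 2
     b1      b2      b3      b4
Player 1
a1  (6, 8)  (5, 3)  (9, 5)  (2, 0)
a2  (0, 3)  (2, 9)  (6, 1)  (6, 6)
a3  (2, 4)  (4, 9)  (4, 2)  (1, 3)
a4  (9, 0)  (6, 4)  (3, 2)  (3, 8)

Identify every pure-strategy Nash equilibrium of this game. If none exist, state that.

(a1, b1): Player 1 can switch to a4 (6 → 9). Not NE.
(a1, b2): Player 1 can switch to a4 (5 → 6). Not NE.
(a1, b3): Player 2 can switch to b1 (5 → 8). Not NE.
(a1, b4): Player 1 can switch to a2 (2 → 6). Not NE.
(a2, b1): Player 1 can switch to a1 (0 → 6). Not NE.
(a2, b2): Player 1 can switch to a1 (2 → 5). Not NE.
(a2, b3): Player 1 can switch to a1 (6 → 9). Not NE.
(a2, b4): Player 2 can switch to b2 (6 → 9). Not NE.
(The remaining 8 profiles each have a profitable deviation by the same check.)

This game has no pure Nash equilibrium.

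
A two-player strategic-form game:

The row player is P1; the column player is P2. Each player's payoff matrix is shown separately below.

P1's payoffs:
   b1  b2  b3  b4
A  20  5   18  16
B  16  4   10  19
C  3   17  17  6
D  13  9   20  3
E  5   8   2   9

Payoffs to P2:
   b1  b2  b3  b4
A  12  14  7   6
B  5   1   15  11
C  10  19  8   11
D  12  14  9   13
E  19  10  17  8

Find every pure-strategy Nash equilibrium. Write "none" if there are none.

The unique pure-strategy Nash equilibrium is (C, b2).

P1 against b1: payoffs 20, 16, 3, 13, 5 → best response A.
P1 against b2: payoffs 5, 4, 17, 9, 8 → best response C.
P1 against b3: payoffs 18, 10, 17, 20, 2 → best response D.
P1 against b4: payoffs 16, 19, 6, 3, 9 → best response B.
P2 against A: payoffs 12, 14, 7, 6 → best response b2.
P2 against B: payoffs 5, 1, 15, 11 → best response b3.
P2 against C: payoffs 10, 19, 8, 11 → best response b2.
P2 against D: payoffs 12, 14, 9, 13 → best response b2.
P2 against E: payoffs 19, 10, 17, 8 → best response b1.
Mutual best responses: (C, b2).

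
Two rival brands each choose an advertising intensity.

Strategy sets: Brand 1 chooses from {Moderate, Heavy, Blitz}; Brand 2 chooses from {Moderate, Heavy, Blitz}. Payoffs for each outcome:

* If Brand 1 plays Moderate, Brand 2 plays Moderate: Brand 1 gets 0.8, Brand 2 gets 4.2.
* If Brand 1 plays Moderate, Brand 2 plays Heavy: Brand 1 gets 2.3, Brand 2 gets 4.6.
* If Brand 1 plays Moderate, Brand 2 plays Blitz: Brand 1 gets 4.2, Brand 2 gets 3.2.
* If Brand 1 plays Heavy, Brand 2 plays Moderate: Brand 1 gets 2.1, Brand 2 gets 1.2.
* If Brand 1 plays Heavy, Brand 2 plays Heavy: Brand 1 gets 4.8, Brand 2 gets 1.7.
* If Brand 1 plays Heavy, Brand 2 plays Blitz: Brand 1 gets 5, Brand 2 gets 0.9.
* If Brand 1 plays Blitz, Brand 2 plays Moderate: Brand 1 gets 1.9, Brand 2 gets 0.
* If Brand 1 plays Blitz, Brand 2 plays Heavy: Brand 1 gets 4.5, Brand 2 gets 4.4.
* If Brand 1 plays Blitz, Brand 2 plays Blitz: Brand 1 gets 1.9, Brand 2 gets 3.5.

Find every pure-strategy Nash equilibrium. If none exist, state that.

(Heavy, Heavy)

Check each profile: it is a Nash equilibrium iff no player can strictly gain by switching unilaterally.
(Moderate, Moderate): Brand 1 can switch to Heavy (0.8 → 2.1). Not NE.
(Moderate, Heavy): Brand 1 can switch to Heavy (2.3 → 4.8). Not NE.
(Moderate, Blitz): Brand 1 can switch to Heavy (4.2 → 5). Not NE.
(Heavy, Moderate): Brand 2 can switch to Heavy (1.2 → 1.7). Not NE.
(Heavy, Heavy): Brand 1 gets 4.8, best alternative 4.5; Brand 2 gets 1.7, best alternative 1.2. No profitable deviation — NE.
(Heavy, Blitz): Brand 2 can switch to Moderate (0.9 → 1.2). Not NE.
(Blitz, Moderate): Brand 1 can switch to Heavy (1.9 → 2.1). Not NE.
(Blitz, Heavy): Brand 1 can switch to Heavy (4.5 → 4.8). Not NE.
(Blitz, Blitz): Brand 1 can switch to Moderate (1.9 → 4.2). Not NE.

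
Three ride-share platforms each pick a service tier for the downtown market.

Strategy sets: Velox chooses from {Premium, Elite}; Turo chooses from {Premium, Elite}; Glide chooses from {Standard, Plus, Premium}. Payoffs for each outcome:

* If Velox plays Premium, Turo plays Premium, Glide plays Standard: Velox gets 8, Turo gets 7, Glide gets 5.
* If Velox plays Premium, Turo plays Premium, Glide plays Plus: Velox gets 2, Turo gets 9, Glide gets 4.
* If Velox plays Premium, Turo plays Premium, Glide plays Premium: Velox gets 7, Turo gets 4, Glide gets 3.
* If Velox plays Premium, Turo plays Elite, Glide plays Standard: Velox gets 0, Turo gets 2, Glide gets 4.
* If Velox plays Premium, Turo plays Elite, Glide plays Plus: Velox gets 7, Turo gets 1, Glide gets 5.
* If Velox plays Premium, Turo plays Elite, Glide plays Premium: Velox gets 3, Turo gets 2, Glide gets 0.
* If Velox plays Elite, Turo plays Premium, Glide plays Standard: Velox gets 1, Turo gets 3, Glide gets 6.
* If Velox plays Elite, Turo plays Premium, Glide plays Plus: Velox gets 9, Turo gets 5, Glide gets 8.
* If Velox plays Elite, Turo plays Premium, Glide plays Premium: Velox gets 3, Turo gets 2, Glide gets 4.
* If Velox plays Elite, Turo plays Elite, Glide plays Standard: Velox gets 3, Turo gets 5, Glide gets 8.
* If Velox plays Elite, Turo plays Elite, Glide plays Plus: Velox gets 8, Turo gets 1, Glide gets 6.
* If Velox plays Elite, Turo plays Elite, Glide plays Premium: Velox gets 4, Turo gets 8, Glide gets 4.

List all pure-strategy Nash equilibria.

For each strategy profile, look for a profitable unilateral deviation.
(Premium, Premium, Standard): Velox gets 8, best alternative 1; Turo gets 7, best alternative 2; Glide gets 5, best alternative 4. No profitable deviation — NE.
(Premium, Premium, Plus): Velox can switch to Elite (2 → 9). Not NE.
(Premium, Premium, Premium): Glide can switch to Standard (3 → 5). Not NE.
(Premium, Elite, Standard): Velox can switch to Elite (0 → 3). Not NE.
(Premium, Elite, Plus): Velox can switch to Elite (7 → 8). Not NE.
(Premium, Elite, Premium): Velox can switch to Elite (3 → 4). Not NE.
(Elite, Premium, Standard): Velox can switch to Premium (1 → 8). Not NE.
(Elite, Premium, Plus): Velox gets 9, best alternative 2; Turo gets 5, best alternative 1; Glide gets 8, best alternative 6. No profitable deviation — NE.
(Elite, Premium, Premium): Velox can switch to Premium (3 → 7). Not NE.
(Elite, Elite, Standard): Velox gets 3, best alternative 0; Turo gets 5, best alternative 3; Glide gets 8, best alternative 6. No profitable deviation — NE.
(Elite, Elite, Plus): Turo can switch to Premium (1 → 5). Not NE.
(Elite, Elite, Premium): Glide can switch to Standard (4 → 8). Not NE.

Pure-strategy Nash equilibria: (Premium, Premium, Standard), (Elite, Premium, Plus), (Elite, Elite, Standard)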